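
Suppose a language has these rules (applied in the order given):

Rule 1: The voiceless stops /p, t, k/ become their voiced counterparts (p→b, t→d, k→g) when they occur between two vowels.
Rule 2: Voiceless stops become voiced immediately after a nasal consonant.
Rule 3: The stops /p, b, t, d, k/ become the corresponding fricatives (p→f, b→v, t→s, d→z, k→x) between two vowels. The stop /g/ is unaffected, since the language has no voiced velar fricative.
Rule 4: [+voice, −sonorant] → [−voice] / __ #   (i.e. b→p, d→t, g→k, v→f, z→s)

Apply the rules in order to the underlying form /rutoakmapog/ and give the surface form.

ruzoakmavok

Rule 1 (intervocalic voicing): /t/ is a voiceless stop between vowels /u/ and /o/, so it voices to [d]. /p/ is a voiceless stop between vowels /a/ and /o/, so it voices to [b]. /rutoakmapog/ → rudoakmabog.
Rule 2 (post-nasal voicing): no segment meets the environment; /rudoakmabog/ is unchanged.
Rule 3 (intervocalic spirantization): /d/ is a stop between vowels /u/ and /o/, so it spirantizes to the fricative [z]. /b/ is a stop between vowels /a/ and /o/, so it spirantizes to the fricative [v]. /rudoakmabog/ → ruzoakmavog.
Rule 4 (final devoicing): /g/ is a voiced obstruent in word-final position, so it devoices to [k]. /ruzoakmavog/ → ruzoakmavok.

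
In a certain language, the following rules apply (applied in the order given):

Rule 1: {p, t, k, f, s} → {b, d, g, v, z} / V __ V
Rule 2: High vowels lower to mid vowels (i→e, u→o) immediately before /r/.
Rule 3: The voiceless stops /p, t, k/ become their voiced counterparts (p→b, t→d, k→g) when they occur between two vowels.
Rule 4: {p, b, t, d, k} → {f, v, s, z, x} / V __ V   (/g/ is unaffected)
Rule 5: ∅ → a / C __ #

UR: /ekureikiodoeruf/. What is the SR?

egoreigiozoerufa

Rule 1 (intervocalic voicing): /k/ is a voiceless obstruent between vowels /e/ and /u/, so it voices to [g]. /k/ is a voiceless obstruent between vowels /i/ and /i/, so it voices to [g]. /ekureikiodoeruf/ → egureigiodoeruf.
Rule 2 (pre-rhotic lowering): /u/ is a high vowel immediately before /r/, so it lowers to [o]. /egureigiodoeruf/ → egoreigiodoeruf.
Rule 3 (intervocalic voicing): no segment meets the environment; /egoreigiodoeruf/ is unchanged.
Rule 4 (intervocalic spirantization): /d/ is a stop between vowels /o/ and /o/, so it spirantizes to the fricative [z]. /egoreigiodoeruf/ → egoreigiozoeruf.
Rule 5 (final a-epenthesis): the form ends in the consonant /f/, so [a] is inserted word-finally. /egoreigiozoeruf/ → egoreigiozoerufa.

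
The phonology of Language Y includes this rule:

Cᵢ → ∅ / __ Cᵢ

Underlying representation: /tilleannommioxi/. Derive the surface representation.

/ll/ is a geminate; the first /l/ deletes.
/nn/ is a geminate; the first /n/ deletes.
/mm/ is a geminate; the first /m/ deletes.
The other instances of /t/, /l/, /n/, /m/, /x/ do not occur in the required environment and remain unchanged.
Surface form: [tileanomioxi].

tileanomioxi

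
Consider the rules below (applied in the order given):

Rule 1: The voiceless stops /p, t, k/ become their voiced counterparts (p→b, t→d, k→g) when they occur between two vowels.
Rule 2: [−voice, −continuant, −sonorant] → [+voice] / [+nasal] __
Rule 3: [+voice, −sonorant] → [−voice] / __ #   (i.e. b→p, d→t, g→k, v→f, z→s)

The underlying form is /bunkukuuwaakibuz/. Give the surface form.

bunguguuwaagibus

Rule 1 (intervocalic voicing): /k/ is a voiceless stop between vowels /u/ and /u/, so it voices to [g]. /k/ is a voiceless stop between vowels /a/ and /i/, so it voices to [g]. /bunkukuuwaakibuz/ → bunkuguuwaagibuz.
Rule 2 (post-nasal voicing): /k/ is a voiceless stop immediately after the nasal /n/, so it voices to [g]. /bunkuguuwaagibuz/ → bunguguuwaagibuz.
Rule 3 (final devoicing): /z/ is a voiced obstruent in word-final position, so it devoices to [s]. /bunguguuwaagibuz/ → bunguguuwaagibus.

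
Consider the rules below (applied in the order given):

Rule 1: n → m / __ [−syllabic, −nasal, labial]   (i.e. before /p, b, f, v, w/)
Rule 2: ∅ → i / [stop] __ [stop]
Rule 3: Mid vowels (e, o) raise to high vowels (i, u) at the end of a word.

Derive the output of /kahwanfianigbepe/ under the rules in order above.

kahwamfianigibepi

Rule 1 (nasal place assimilation): /n/ precedes the labial consonant /f/, so it assimilates in place to [m]. /kahwanfianigbepe/ → kahwamfianigbepe.
Rule 2 (stop-cluster i-epenthesis): /g/ and /b/ form a stop–stop cluster, so [i] is inserted between them. /kahwamfianigbepe/ → kahwamfianigibepe.
Rule 3 (final vowel raising): /e/ is a mid vowel in word-final position, so it raises to [i]. /kahwamfianigibepe/ → kahwamfianigibepi.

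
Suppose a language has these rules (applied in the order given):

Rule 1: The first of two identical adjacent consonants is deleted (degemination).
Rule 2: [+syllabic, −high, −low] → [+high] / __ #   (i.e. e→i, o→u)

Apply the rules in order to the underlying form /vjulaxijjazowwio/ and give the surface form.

vjulaxijazowiu

Rule 1 (degemination): /jj/ is a geminate; the first /j/ deletes. /ww/ is a geminate; the first /w/ deletes. /vjulaxijjazowwio/ → vjulaxijazowio.
Rule 2 (final vowel raising): /o/ is a mid vowel in word-final position, so it raises to [u]. /vjulaxijazowio/ → vjulaxijazowiu.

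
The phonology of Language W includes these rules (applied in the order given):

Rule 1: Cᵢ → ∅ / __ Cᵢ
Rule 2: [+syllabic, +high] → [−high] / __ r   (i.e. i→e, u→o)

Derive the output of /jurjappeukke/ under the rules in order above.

Rule 1 (degemination): /pp/ is a geminate; the first /p/ deletes. /kk/ is a geminate; the first /k/ deletes. /jurjappeukke/ → jurjapeuke.
Rule 2 (pre-rhotic lowering): /u/ is a high vowel immediately before /r/, so it lowers to [o]. /jurjapeuke/ → jorjapeuke.

jorjapeuke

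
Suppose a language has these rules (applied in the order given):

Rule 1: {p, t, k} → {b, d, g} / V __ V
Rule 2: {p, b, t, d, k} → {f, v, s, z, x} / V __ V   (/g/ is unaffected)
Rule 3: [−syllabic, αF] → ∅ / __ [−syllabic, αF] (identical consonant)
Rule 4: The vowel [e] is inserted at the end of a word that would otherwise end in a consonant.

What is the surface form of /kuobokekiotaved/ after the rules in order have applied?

kuovogegiozavede

Rule 1 (intervocalic voicing): /k/ is a voiceless stop between vowels /o/ and /e/, so it voices to [g]. /k/ is a voiceless stop between vowels /e/ and /i/, so it voices to [g]. /t/ is a voiceless stop between vowels /o/ and /a/, so it voices to [d]. /kuobokekiotaved/ → kuobogegiodaved.
Rule 2 (intervocalic spirantization): /b/ is a stop between vowels /o/ and /o/, so it spirantizes to the fricative [v]. /d/ is a stop between vowels /o/ and /a/, so it spirantizes to the fricative [z]. /kuobogegiodaved/ → kuovogegiozaved.
Rule 3 (degemination): no segment meets the environment; /kuovogegiozaved/ is unchanged.
Rule 4 (final e-epenthesis): the form ends in the consonant /d/, so [e] is inserted word-finally. /kuovogegiozaved/ → kuovogegiozavede.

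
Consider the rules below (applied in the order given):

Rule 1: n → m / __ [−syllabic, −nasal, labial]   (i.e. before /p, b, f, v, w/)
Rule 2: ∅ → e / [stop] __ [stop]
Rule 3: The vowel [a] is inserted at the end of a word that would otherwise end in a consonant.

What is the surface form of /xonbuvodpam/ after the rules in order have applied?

Rule 1 (nasal place assimilation): /n/ precedes the labial consonant /b/, so it assimilates in place to [m]. /xonbuvodpam/ → xombuvodpam.
Rule 2 (stop-cluster e-epenthesis): /d/ and /p/ form a stop–stop cluster, so [e] is inserted between them. /xombuvodpam/ → xombuvodepam.
Rule 3 (final a-epenthesis): the form ends in the consonant /m/, so [a] is inserted word-finally. /xombuvodepam/ → xombuvodepama.

xombuvodepama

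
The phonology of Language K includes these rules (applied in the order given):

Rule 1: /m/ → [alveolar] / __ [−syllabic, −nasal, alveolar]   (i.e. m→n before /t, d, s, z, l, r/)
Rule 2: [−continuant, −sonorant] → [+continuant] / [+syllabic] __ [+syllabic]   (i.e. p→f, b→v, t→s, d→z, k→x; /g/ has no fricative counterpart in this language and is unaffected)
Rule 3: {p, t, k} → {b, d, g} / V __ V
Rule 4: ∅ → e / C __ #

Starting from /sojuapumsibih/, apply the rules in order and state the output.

Rule 1 (nasal place assimilation): /m/ precedes the alveolar consonant /s/, so it assimilates in place to [n]. /sojuapumsibih/ → sojuapunsibih.
Rule 2 (intervocalic spirantization): /p/ is a stop between vowels /a/ and /u/, so it spirantizes to the fricative [f]. /b/ is a stop between vowels /i/ and /i/, so it spirantizes to the fricative [v]. /sojuapunsibih/ → sojuafunsivih.
Rule 3 (intervocalic voicing): no segment meets the environment; /sojuafunsivih/ is unchanged.
Rule 4 (final e-epenthesis): the form ends in the consonant /h/, so [e] is inserted word-finally. /sojuafunsivih/ → sojuafunsivihe.

sojuafunsivihe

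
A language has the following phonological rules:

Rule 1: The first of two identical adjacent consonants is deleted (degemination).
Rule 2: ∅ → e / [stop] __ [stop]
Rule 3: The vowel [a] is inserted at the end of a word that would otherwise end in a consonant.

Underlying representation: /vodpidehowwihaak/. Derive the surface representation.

vodepidehowihaaka

Rule 1 (degemination): /ww/ is a geminate; the first /w/ deletes. /vodpidehowwihaak/ → vodpidehowihaak.
Rule 2 (stop-cluster e-epenthesis): /d/ and /p/ form a stop–stop cluster, so [e] is inserted between them. /vodpidehowihaak/ → vodepidehowihaak.
Rule 3 (final a-epenthesis): the form ends in the consonant /k/, so [a] is inserted word-finally. /vodepidehowihaak/ → vodepidehowihaaka.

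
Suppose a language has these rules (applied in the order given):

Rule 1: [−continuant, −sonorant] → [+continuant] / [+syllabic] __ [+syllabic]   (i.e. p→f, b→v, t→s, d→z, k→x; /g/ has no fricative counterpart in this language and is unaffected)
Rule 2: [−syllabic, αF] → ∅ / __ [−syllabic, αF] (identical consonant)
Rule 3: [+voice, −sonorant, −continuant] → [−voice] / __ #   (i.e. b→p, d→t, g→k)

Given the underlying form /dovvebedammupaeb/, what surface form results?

dovevezamufaep

Rule 1 (intervocalic spirantization): /b/ is a stop between vowels /e/ and /e/, so it spirantizes to the fricative [v]. /d/ is a stop between vowels /e/ and /a/, so it spirantizes to the fricative [z]. /p/ is a stop between vowels /u/ and /a/, so it spirantizes to the fricative [f]. /dovvebedammupaeb/ → dovvevezammufaeb.
Rule 2 (degemination): /vv/ is a geminate; the first /v/ deletes. /mm/ is a geminate; the first /m/ deletes. /dovvevezammufaeb/ → dovevezamufaeb.
Rule 3 (final devoicing): /b/ is a voiced stop in word-final position, so it devoices to [p]. /dovevezamufaeb/ → dovevezamufaep.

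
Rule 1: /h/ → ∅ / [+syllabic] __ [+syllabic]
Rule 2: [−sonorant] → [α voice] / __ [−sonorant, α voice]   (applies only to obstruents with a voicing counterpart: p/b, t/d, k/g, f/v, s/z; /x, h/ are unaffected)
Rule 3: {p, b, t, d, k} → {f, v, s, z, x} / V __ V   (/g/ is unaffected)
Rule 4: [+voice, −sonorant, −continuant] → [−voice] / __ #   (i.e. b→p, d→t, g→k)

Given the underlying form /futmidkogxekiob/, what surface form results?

Rule 1 (intervocalic h-deletion): no segment meets the environment; /futmidkogxekiob/ is unchanged.
Rule 2 (regressive voicing assimilation): /d/ precedes the voiceless obstruent /k/, so it devoices to [t] by assimilation. /g/ precedes the voiceless obstruent /x/, so it devoices to [k] by assimilation. /futmidkogxekiob/ → futmitkokxekiob.
Rule 3 (intervocalic spirantization): /k/ is a stop between vowels /e/ and /i/, so it spirantizes to the fricative [x]. /futmitkokxekiob/ → futmitkokxexiob.
Rule 4 (final devoicing): /b/ is a voiced stop in word-final position, so it devoices to [p]. /futmitkokxexiob/ → futmitkokxexiop.

futmitkokxexiop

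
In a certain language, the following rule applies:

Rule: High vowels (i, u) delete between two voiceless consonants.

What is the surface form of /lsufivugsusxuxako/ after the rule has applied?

lsfivugssxxako

/u/ is a high vowel flanked by voiceless consonants /s/ and /f/, so it deletes.
/u/ is a high vowel flanked by voiceless consonants /s/ and /s/, so it deletes.
/u/ is a high vowel flanked by voiceless consonants /x/ and /x/, so it deletes.
The other instances of /i/, /u/ do not occur in the required environment and remain unchanged.
Surface form: [lsfivugssxxako].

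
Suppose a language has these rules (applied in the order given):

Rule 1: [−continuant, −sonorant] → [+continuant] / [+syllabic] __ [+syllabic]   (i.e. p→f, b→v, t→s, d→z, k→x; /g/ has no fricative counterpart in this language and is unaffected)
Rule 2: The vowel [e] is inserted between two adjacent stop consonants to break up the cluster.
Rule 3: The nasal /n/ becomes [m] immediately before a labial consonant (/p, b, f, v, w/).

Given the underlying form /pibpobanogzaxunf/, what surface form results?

pibepovanogzaxumf

Rule 1 (intervocalic spirantization): /b/ is a stop between vowels /o/ and /a/, so it spirantizes to the fricative [v]. /pibpobanogzaxunf/ → pibpovanogzaxunf.
Rule 2 (stop-cluster e-epenthesis): /b/ and /p/ form a stop–stop cluster, so [e] is inserted between them. /pibpovanogzaxunf/ → pibepovanogzaxunf.
Rule 3 (nasal place assimilation): /n/ precedes the labial consonant /f/, so it assimilates in place to [m]. /pibepovanogzaxunf/ → pibepovanogzaxumf.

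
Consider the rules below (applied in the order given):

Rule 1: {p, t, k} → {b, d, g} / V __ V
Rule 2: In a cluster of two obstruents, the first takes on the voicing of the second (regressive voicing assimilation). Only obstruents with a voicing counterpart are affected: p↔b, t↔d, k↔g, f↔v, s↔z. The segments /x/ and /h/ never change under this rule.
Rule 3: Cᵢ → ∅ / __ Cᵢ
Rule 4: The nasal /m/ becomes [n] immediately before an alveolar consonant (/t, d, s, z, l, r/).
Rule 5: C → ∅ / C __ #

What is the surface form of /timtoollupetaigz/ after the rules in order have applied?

tintoolubedaig

Rule 1 (intervocalic voicing): /p/ is a voiceless stop between vowels /u/ and /e/, so it voices to [b]. /t/ is a voiceless stop between vowels /e/ and /a/, so it voices to [d]. /timtoollupetaigz/ → timtoollubedaigz.
Rule 2 (regressive voicing assimilation): no segment meets the environment; /timtoollubedaigz/ is unchanged.
Rule 3 (degemination): /ll/ is a geminate; the first /l/ deletes. /timtoollubedaigz/ → timtoolubedaigz.
Rule 4 (nasal place assimilation): /m/ precedes the alveolar consonant /t/, so it assimilates in place to [n]. /timtoolubedaigz/ → tintoolubedaigz.
Rule 5 (final cluster simplification): /z/ is the second consonant of a word-final cluster /gz/, so it deletes. /tintoolubedaigz/ → tintoolubedaig.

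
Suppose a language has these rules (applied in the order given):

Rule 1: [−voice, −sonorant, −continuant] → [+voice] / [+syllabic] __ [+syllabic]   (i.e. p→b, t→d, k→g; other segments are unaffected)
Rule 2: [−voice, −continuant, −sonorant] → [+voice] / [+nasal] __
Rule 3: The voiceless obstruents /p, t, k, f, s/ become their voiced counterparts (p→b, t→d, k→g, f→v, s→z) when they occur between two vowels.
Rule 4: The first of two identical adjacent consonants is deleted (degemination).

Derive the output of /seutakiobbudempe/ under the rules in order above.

seudagiobudembe

Rule 1 (intervocalic voicing): /t/ is a voiceless stop between vowels /u/ and /a/, so it voices to [d]. /k/ is a voiceless stop between vowels /a/ and /i/, so it voices to [g]. /seutakiobbudempe/ → seudagiobbudempe.
Rule 2 (post-nasal voicing): /p/ is a voiceless stop immediately after the nasal /m/, so it voices to [b]. /seudagiobbudempe/ → seudagiobbudembe.
Rule 3 (intervocalic voicing): no segment meets the environment; /seudagiobbudembe/ is unchanged.
Rule 4 (degemination): /bb/ is a geminate; the first /b/ deletes. /seudagiobbudembe/ → seudagiobudembe.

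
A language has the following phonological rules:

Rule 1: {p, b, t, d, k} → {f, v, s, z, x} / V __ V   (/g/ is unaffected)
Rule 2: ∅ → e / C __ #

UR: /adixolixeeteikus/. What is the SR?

azixolixeeseixuse

Rule 1 (intervocalic spirantization): /d/ is a stop between vowels /a/ and /i/, so it spirantizes to the fricative [z]. /t/ is a stop between vowels /e/ and /e/, so it spirantizes to the fricative [s]. /k/ is a stop between vowels /i/ and /u/, so it spirantizes to the fricative [x]. /adixolixeeteikus/ → azixolixeeseixus.
Rule 2 (final e-epenthesis): the form ends in the consonant /s/, so [e] is inserted word-finally. /azixolixeeseixus/ → azixolixeeseixuse.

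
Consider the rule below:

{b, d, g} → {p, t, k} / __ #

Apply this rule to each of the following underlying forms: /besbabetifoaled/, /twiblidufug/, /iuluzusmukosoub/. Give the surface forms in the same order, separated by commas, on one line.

/besbabetifoaled/: /d/ is a voiced stop in word-final position, so it devoices to [t]. → [besbabetifoalet].
/twiblidufug/: /g/ is a voiced stop in word-final position, so it devoices to [k]. → [twiblidufuk].
/iuluzusmukosoub/: /b/ is a voiced stop in word-final position, so it devoices to [p]. → [iuluzusmukosoup].

besbabetifoalet, twiblidufuk, iuluzusmukosoup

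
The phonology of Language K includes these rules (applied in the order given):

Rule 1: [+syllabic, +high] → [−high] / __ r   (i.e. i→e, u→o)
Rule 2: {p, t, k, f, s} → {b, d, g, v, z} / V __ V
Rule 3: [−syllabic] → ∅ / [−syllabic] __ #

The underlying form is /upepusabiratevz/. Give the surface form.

Rule 1 (pre-rhotic lowering): /i/ is a high vowel immediately before /r/, so it lowers to [e]. /upepusabiratevz/ → upepusaberatevz.
Rule 2 (intervocalic voicing): /p/ is a voiceless obstruent between vowels /u/ and /e/, so it voices to [b]. /p/ is a voiceless obstruent between vowels /e/ and /u/, so it voices to [b]. /s/ is a voiceless obstruent between vowels /u/ and /a/, so it voices to [z]. /t/ is a voiceless obstruent between vowels /a/ and /e/, so it voices to [d]. /upepusaberatevz/ → ubebuzaberadevz.
Rule 3 (final cluster simplification): /z/ is the second consonant of a word-final cluster /vz/, so it deletes. /ubebuzaberadevz/ → ubebuzaberadev.

ubebuzaberadev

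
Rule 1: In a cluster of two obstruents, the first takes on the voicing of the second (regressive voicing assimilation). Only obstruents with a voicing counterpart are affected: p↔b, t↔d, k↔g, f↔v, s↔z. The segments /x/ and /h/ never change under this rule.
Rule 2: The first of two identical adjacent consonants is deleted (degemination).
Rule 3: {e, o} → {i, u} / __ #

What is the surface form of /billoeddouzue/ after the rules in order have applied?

Rule 1 (regressive voicing assimilation): no segment meets the environment; /billoeddouzue/ is unchanged.
Rule 2 (degemination): /ll/ is a geminate; the first /l/ deletes. /dd/ is a geminate; the first /d/ deletes. /billoeddouzue/ → biloedouzue.
Rule 3 (final vowel raising): /e/ is a mid vowel in word-final position, so it raises to [i]. /biloedouzue/ → biloedouzui.

biloedouzui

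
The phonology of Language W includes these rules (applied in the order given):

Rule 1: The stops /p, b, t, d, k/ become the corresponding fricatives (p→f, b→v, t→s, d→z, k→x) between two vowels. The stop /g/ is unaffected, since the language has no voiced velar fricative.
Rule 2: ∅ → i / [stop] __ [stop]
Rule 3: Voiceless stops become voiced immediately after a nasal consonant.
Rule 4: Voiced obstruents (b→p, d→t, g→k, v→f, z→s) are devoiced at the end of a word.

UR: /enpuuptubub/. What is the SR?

Rule 1 (intervocalic spirantization): /b/ is a stop between vowels /u/ and /u/, so it spirantizes to the fricative [v]. /enpuuptubub/ → enpuuptuvub.
Rule 2 (stop-cluster i-epenthesis): /p/ and /t/ form a stop–stop cluster, so [i] is inserted between them. /enpuuptuvub/ → enpuupituvub.
Rule 3 (post-nasal voicing): /p/ is a voiceless stop immediately after the nasal /n/, so it voices to [b]. /enpuupituvub/ → enbuupituvub.
Rule 4 (final devoicing): /b/ is a voiced obstruent in word-final position, so it devoices to [p]. /enbuupituvub/ → enbuupituvup.

enbuupituvup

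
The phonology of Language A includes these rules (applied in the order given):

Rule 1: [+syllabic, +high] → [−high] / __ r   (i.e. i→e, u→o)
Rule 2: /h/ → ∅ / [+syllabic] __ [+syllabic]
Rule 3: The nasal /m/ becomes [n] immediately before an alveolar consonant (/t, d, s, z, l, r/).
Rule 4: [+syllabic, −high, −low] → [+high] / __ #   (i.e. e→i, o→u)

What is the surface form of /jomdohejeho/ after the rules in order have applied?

Rule 1 (pre-rhotic lowering): no segment meets the environment; /jomdohejeho/ is unchanged.
Rule 2 (intervocalic h-deletion): /h/ occurs between vowels /o/ and /e/, so it deletes. /h/ occurs between vowels /e/ and /o/, so it deletes. /jomdohejeho/ → jomdoejeo.
Rule 3 (nasal place assimilation): /m/ precedes the alveolar consonant /d/, so it assimilates in place to [n]. /jomdoejeo/ → jondoejeo.
Rule 4 (final vowel raising): /o/ is a mid vowel in word-final position, so it raises to [u]. /jondoejeo/ → jondoejeu.

jondoejeu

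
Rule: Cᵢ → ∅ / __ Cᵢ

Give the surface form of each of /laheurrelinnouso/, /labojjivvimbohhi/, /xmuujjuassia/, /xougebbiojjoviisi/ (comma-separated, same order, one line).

/laheurrelinnouso/: /rr/ is a geminate; the first /r/ deletes. /nn/ is a geminate; the first /n/ deletes. → [laheurelinouso].
/labojjivvimbohhi/: /jj/ is a geminate; the first /j/ deletes. /vv/ is a geminate; the first /v/ deletes. /hh/ is a geminate; the first /h/ deletes. → [labojivimbohi].
/xmuujjuassia/: /jj/ is a geminate; the first /j/ deletes. /ss/ is a geminate; the first /s/ deletes. → [xmuujuasia].
/xougebbiojjoviisi/: /bb/ is a geminate; the first /b/ deletes. /jj/ is a geminate; the first /j/ deletes. → [xougebiojoviisi].

laheurelinouso, labojivimbohi, xmuujuasia, xougebiojoviisi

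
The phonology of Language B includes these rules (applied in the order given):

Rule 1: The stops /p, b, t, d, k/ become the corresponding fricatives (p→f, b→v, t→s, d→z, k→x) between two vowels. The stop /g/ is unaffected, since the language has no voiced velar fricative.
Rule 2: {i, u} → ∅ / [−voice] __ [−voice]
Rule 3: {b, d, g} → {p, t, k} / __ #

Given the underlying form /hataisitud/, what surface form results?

Rule 1 (intervocalic spirantization): /t/ is a stop between vowels /a/ and /a/, so it spirantizes to the fricative [s]. /t/ is a stop between vowels /i/ and /u/, so it spirantizes to the fricative [s]. /hataisitud/ → hasaisisud.
Rule 2 (high vowel syncope): /i/ is a high vowel flanked by voiceless consonants /s/ and /s/, so it deletes. /hasaisisud/ → hasaissud.
Rule 3 (final devoicing): /d/ is a voiced stop in word-final position, so it devoices to [t]. /hasaissud/ → hasaissut.

hasaissut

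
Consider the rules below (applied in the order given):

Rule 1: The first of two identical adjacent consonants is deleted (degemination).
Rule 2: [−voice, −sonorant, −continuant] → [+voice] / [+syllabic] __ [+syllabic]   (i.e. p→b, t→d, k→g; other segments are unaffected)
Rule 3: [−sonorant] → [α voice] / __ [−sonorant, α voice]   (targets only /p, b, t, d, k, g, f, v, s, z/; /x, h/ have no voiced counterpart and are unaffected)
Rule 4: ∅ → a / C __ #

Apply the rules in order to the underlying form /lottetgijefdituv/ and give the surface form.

lodedgijevdiduva

Rule 1 (degemination): /tt/ is a geminate; the first /t/ deletes. /lottetgijefdituv/ → lotetgijefdituv.
Rule 2 (intervocalic voicing): /t/ is a voiceless stop between vowels /o/ and /e/, so it voices to [d]. /t/ is a voiceless stop between vowels /i/ and /u/, so it voices to [d]. /lotetgijefdituv/ → lodetgijefdiduv.
Rule 3 (regressive voicing assimilation): /t/ precedes the voiced obstruent /g/, so it voices to [d] by assimilation. /f/ precedes the voiced obstruent /d/, so it voices to [v] by assimilation. /lodetgijefdiduv/ → lodedgijevdiduv.
Rule 4 (final a-epenthesis): the form ends in the consonant /v/, so [a] is inserted word-finally. /lodedgijevdiduv/ → lodedgijevdiduva.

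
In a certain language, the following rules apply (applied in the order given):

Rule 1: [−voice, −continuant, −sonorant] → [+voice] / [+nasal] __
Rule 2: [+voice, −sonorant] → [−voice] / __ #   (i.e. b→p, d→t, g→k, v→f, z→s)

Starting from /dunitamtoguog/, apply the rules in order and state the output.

dunitamdoguok

Rule 1 (post-nasal voicing): /t/ is a voiceless stop immediately after the nasal /m/, so it voices to [d]. /dunitamtoguog/ → dunitamdoguog.
Rule 2 (final devoicing): /g/ is a voiced obstruent in word-final position, so it devoices to [k]. /dunitamdoguog/ → dunitamdoguok.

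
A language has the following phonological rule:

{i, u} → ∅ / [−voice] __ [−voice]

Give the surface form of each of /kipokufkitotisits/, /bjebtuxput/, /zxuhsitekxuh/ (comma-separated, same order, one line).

/kipokufkitotisits/: /i/ is a high vowel flanked by voiceless consonants /k/ and /p/, so it deletes. /u/ is a high vowel flanked by voiceless consonants /k/ and /f/, so it deletes. /i/ is a high vowel flanked by voiceless consonants /k/ and /t/, so it deletes. /i/ is a high vowel flanked by voiceless consonants /t/ and /s/, so it deletes. /i/ is a high vowel flanked by voiceless consonants /s/ and /t/, so it deletes. → [kpokfktotsts].
/bjebtuxput/: /u/ is a high vowel flanked by voiceless consonants /t/ and /x/, so it deletes. /u/ is a high vowel flanked by voiceless consonants /p/ and /t/, so it deletes. → [bjebtxpt].
/zxuhsitekxuh/: /u/ is a high vowel flanked by voiceless consonants /x/ and /h/, so it deletes. /i/ is a high vowel flanked by voiceless consonants /s/ and /t/, so it deletes. /u/ is a high vowel flanked by voiceless consonants /x/ and /h/, so it deletes. → [zxhstekxh].

kpokfktotsts, bjebtxpt, zxhstekxh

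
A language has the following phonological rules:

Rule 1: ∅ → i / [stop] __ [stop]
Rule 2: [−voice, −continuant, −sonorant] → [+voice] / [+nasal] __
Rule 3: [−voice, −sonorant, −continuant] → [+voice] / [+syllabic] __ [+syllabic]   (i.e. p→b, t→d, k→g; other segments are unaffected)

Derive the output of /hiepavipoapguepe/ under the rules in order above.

hiebaviboabiguebe

Rule 1 (stop-cluster i-epenthesis): /p/ and /g/ form a stop–stop cluster, so [i] is inserted between them. /hiepavipoapguepe/ → hiepavipoapiguepe.
Rule 2 (post-nasal voicing): no segment meets the environment; /hiepavipoapiguepe/ is unchanged.
Rule 3 (intervocalic voicing): /p/ is a voiceless stop between vowels /e/ and /a/, so it voices to [b]. /p/ is a voiceless stop between vowels /i/ and /o/, so it voices to [b]. /p/ is a voiceless stop between vowels /a/ and /i/, so it voices to [b]. /p/ is a voiceless stop between vowels /e/ and /e/, so it voices to [b]. /hiepavipoapiguepe/ → hiebaviboabiguebe.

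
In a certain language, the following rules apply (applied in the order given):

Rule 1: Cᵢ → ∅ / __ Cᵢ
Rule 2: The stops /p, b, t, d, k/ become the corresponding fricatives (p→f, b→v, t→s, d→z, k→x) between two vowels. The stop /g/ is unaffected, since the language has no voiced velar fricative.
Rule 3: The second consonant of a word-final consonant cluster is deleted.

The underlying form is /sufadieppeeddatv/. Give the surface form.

sufaziefeezat

Rule 1 (degemination): /pp/ is a geminate; the first /p/ deletes. /dd/ is a geminate; the first /d/ deletes. /sufadieppeeddatv/ → sufadiepeedatv.
Rule 2 (intervocalic spirantization): /d/ is a stop between vowels /a/ and /i/, so it spirantizes to the fricative [z]. /p/ is a stop between vowels /e/ and /e/, so it spirantizes to the fricative [f]. /d/ is a stop between vowels /e/ and /a/, so it spirantizes to the fricative [z]. /sufadiepeedatv/ → sufaziefeezatv.
Rule 3 (final cluster simplification): /v/ is the second consonant of a word-final cluster /tv/, so it deletes. /sufaziefeezatv/ → sufaziefeezat.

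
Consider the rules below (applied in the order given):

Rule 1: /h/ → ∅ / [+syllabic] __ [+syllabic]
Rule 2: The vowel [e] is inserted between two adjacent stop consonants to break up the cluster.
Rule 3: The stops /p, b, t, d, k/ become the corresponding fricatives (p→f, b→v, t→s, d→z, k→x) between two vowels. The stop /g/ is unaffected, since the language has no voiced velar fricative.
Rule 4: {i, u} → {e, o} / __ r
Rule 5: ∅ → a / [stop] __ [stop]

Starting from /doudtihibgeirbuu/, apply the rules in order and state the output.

Rule 1 (intervocalic h-deletion): /h/ occurs between vowels /i/ and /i/, so it deletes. /doudtihibgeirbuu/ → doudtiibgeirbuu.
Rule 2 (stop-cluster e-epenthesis): /d/ and /t/ form a stop–stop cluster, so [e] is inserted between them. /b/ and /g/ form a stop–stop cluster, so [e] is inserted between them. /doudtiibgeirbuu/ → doudetiibegeirbuu.
Rule 3 (intervocalic spirantization): /d/ is a stop between vowels /u/ and /e/, so it spirantizes to the fricative [z]. /t/ is a stop between vowels /e/ and /i/, so it spirantizes to the fricative [s]. /b/ is a stop between vowels /i/ and /e/, so it spirantizes to the fricative [v]. /doudetiibegeirbuu/ → douzesiivegeirbuu.
Rule 4 (pre-rhotic lowering): /i/ is a high vowel immediately before /r/, so it lowers to [e]. /douzesiivegeirbuu/ → douzesiivegeerbuu.
Rule 5 (stop-cluster a-epenthesis): no segment meets the environment; /douzesiivegeerbuu/ is unchanged.

douzesiivegeerbuu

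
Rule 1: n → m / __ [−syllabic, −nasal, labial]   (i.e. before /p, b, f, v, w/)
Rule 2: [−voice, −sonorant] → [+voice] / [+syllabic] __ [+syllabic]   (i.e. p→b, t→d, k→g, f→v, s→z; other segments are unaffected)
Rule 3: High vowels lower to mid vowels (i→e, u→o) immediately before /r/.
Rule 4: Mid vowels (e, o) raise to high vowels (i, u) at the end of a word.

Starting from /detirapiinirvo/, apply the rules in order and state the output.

Rule 1 (nasal place assimilation): no segment meets the environment; /detirapiinirvo/ is unchanged.
Rule 2 (intervocalic voicing): /t/ is a voiceless obstruent between vowels /e/ and /i/, so it voices to [d]. /p/ is a voiceless obstruent between vowels /a/ and /i/, so it voices to [b]. /detirapiinirvo/ → dedirabiinirvo.
Rule 3 (pre-rhotic lowering): /i/ is a high vowel immediately before /r/, so it lowers to [e]. /i/ is a high vowel immediately before /r/, so it lowers to [e]. /dedirabiinirvo/ → dederabiinervo.
Rule 4 (final vowel raising): /o/ is a mid vowel in word-final position, so it raises to [u]. /dederabiinervo/ → dederabiinervu.

dederabiinervu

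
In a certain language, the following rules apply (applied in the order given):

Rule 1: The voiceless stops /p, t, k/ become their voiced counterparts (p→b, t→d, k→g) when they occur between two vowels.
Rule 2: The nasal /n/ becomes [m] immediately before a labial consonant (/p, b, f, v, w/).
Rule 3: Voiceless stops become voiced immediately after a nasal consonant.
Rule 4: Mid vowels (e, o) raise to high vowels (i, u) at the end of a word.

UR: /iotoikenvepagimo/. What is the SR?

Rule 1 (intervocalic voicing): /t/ is a voiceless stop between vowels /o/ and /o/, so it voices to [d]. /k/ is a voiceless stop between vowels /i/ and /e/, so it voices to [g]. /p/ is a voiceless stop between vowels /e/ and /a/, so it voices to [b]. /iotoikenvepagimo/ → iodoigenvebagimo.
Rule 2 (nasal place assimilation): /n/ precedes the labial consonant /v/, so it assimilates in place to [m]. /iodoigenvebagimo/ → iodoigemvebagimo.
Rule 3 (post-nasal voicing): no segment meets the environment; /iodoigemvebagimo/ is unchanged.
Rule 4 (final vowel raising): /o/ is a mid vowel in word-final position, so it raises to [u]. /iodoigemvebagimo/ → iodoigemvebagimu.

iodoigemvebagimu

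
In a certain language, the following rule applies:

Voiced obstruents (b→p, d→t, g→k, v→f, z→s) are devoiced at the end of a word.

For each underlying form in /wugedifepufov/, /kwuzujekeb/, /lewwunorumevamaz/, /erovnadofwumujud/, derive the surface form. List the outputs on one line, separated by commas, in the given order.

/wugedifepufov/: /v/ is a voiced obstruent in word-final position, so it devoices to [f]. → [wugedifepufof].
/kwuzujekeb/: /b/ is a voiced obstruent in word-final position, so it devoices to [p]. → [kwuzujekep].
/lewwunorumevamaz/: /z/ is a voiced obstruent in word-final position, so it devoices to [s]. → [lewwunorumevamas].
/erovnadofwumujud/: /d/ is a voiced obstruent in word-final position, so it devoices to [t]. → [erovnadofwumujut].

wugedifepufof, kwuzujekep, lewwunorumevamas, erovnadofwumujut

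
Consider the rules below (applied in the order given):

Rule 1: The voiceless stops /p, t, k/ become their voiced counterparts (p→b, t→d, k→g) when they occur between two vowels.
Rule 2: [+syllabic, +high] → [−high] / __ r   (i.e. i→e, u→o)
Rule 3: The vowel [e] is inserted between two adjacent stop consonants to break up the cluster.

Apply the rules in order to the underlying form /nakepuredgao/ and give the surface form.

nageboredegao

Rule 1 (intervocalic voicing): /k/ is a voiceless stop between vowels /a/ and /e/, so it voices to [g]. /p/ is a voiceless stop between vowels /e/ and /u/, so it voices to [b]. /nakepuredgao/ → nageburedgao.
Rule 2 (pre-rhotic lowering): /u/ is a high vowel immediately before /r/, so it lowers to [o]. /nageburedgao/ → nageboredgao.
Rule 3 (stop-cluster e-epenthesis): /d/ and /g/ form a stop–stop cluster, so [e] is inserted between them. /nageboredgao/ → nageboredegao.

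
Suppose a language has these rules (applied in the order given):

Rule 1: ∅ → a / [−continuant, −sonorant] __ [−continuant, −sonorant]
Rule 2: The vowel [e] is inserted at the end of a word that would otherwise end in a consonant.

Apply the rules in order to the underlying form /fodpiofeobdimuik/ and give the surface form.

Rule 1 (stop-cluster a-epenthesis): /d/ and /p/ form a stop–stop cluster, so [a] is inserted between them. /b/ and /d/ form a stop–stop cluster, so [a] is inserted between them. /fodpiofeobdimuik/ → fodapiofeobadimuik.
Rule 2 (final e-epenthesis): the form ends in the consonant /k/, so [e] is inserted word-finally. /fodapiofeobadimuik/ → fodapiofeobadimuike.

fodapiofeobadimuike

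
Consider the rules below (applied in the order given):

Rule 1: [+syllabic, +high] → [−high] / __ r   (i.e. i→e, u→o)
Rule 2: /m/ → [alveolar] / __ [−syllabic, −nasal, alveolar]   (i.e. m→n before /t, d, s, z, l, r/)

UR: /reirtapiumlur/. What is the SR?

reertapiunlor

Rule 1 (pre-rhotic lowering): /i/ is a high vowel immediately before /r/, so it lowers to [e]. /u/ is a high vowel immediately before /r/, so it lowers to [o]. /reirtapiumlur/ → reertapiumlor.
Rule 2 (nasal place assimilation): /m/ precedes the alveolar consonant /l/, so it assimilates in place to [n]. /reertapiumlor/ → reertapiunlor.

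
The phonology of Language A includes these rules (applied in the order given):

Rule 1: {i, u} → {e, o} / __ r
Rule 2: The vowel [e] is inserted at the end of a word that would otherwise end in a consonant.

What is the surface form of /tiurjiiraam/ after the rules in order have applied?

Rule 1 (pre-rhotic lowering): /u/ is a high vowel immediately before /r/, so it lowers to [o]. /i/ is a high vowel immediately before /r/, so it lowers to [e]. /tiurjiiraam/ → tiorjieraam.
Rule 2 (final e-epenthesis): the form ends in the consonant /m/, so [e] is inserted word-finally. /tiorjieraam/ → tiorjieraame.

tiorjieraame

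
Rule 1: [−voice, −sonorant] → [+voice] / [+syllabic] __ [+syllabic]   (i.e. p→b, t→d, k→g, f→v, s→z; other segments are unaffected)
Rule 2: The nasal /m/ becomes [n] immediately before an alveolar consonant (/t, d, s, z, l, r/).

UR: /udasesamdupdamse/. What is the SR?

Rule 1 (intervocalic voicing): /s/ is a voiceless obstruent between vowels /a/ and /e/, so it voices to [z]. /s/ is a voiceless obstruent between vowels /e/ and /a/, so it voices to [z]. /udasesamdupdamse/ → udazezamdupdamse.
Rule 2 (nasal place assimilation): /m/ precedes the alveolar consonant /d/, so it assimilates in place to [n]. /m/ precedes the alveolar consonant /s/, so it assimilates in place to [n]. /udazezamdupdamse/ → udazezandupdanse.

udazezandupdanse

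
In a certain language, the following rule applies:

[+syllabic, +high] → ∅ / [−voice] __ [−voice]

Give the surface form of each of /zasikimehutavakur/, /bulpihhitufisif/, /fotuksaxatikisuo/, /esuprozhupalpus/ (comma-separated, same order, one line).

/zasikimehutavakur/: /i/ is a high vowel flanked by voiceless consonants /s/ and /k/, so it deletes. /u/ is a high vowel flanked by voiceless consonants /h/ and /t/, so it deletes. → [zaskimehtavakur].
/bulpihhitufisif/: /i/ is a high vowel flanked by voiceless consonants /p/ and /h/, so it deletes. /i/ is a high vowel flanked by voiceless consonants /h/ and /t/, so it deletes. /u/ is a high vowel flanked by voiceless consonants /t/ and /f/, so it deletes. /i/ is a high vowel flanked by voiceless consonants /f/ and /s/, so it deletes. /i/ is a high vowel flanked by voiceless consonants /s/ and /f/, so it deletes. → [bulphhtfsf].
/fotuksaxatikisuo/: /u/ is a high vowel flanked by voiceless consonants /t/ and /k/, so it deletes. /i/ is a high vowel flanked by voiceless consonants /t/ and /k/, so it deletes. /i/ is a high vowel flanked by voiceless consonants /k/ and /s/, so it deletes. → [fotksaxatksuo].
/esuprozhupalpus/: /u/ is a high vowel flanked by voiceless consonants /s/ and /p/, so it deletes. /u/ is a high vowel flanked by voiceless consonants /h/ and /p/, so it deletes. /u/ is a high vowel flanked by voiceless consonants /p/ and /s/, so it deletes. → [esprozhpalps].

zaskimehtavakur, bulphhtfsf, fotksaxatksuo, esprozhpalps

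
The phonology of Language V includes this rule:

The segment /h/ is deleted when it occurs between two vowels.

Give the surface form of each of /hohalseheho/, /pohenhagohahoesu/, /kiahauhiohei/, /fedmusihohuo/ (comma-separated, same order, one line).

/hohalseheho/: /h/ occurs between vowels /o/ and /a/, so it deletes. /h/ occurs between vowels /e/ and /e/, so it deletes. /h/ occurs between vowels /e/ and /o/, so it deletes. → [hoalseeo].
/pohenhagohahoesu/: /h/ occurs between vowels /o/ and /e/, so it deletes. /h/ occurs between vowels /o/ and /a/, so it deletes. /h/ occurs between vowels /a/ and /o/, so it deletes. → [poenhagoaoesu].
/kiahauhiohei/: /h/ occurs between vowels /a/ and /a/, so it deletes. /h/ occurs between vowels /u/ and /i/, so it deletes. /h/ occurs between vowels /o/ and /e/, so it deletes. → [kiaauioei].
/fedmusihohuo/: /h/ occurs between vowels /i/ and /o/, so it deletes. /h/ occurs between vowels /o/ and /u/, so it deletes. → [fedmusiouo].

hoalseeo, poenhagoaoesu, kiaauioei, fedmusiouo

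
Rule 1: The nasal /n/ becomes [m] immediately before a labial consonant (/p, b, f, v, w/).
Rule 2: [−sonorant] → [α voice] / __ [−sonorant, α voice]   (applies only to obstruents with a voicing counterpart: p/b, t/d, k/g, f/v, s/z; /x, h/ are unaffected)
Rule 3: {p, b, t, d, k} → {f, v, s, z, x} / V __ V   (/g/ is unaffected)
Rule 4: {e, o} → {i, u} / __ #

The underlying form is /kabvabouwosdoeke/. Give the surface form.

Rule 1 (nasal place assimilation): no segment meets the environment; /kabvabouwosdoeke/ is unchanged.
Rule 2 (regressive voicing assimilation): /s/ precedes the voiced obstruent /d/, so it voices to [z] by assimilation. /kabvabouwosdoeke/ → kabvabouwozdoeke.
Rule 3 (intervocalic spirantization): /b/ is a stop between vowels /a/ and /o/, so it spirantizes to the fricative [v]. /k/ is a stop between vowels /e/ and /e/, so it spirantizes to the fricative [x]. /kabvabouwozdoeke/ → kabvavouwozdoexe.
Rule 4 (final vowel raising): /e/ is a mid vowel in word-final position, so it raises to [i]. /kabvavouwozdoexe/ → kabvavouwozdoexi.

kabvavouwozdoexi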